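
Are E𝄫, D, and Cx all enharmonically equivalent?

Ebb = pitch class 2 and D = pitch class 2 and C## = pitch class 2 — the same pitch class, so they are enharmonic equivalents.

Yes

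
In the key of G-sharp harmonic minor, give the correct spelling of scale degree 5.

The G# harmonic minor scale runs G# A# B C# D# E F##.
Degree 5 is D#.

D#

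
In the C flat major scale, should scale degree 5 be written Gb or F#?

Gb

Each scale degree takes a distinct letter name. Degree 5 of a scale on C must use the letter G.
Gb and F# are enharmonically the same pitch, but only Gb uses the letter G, so it is the correct spelling here.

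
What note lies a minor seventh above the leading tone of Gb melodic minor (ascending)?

The leading tone of Gb melodic minor (ascending) is F.
A minor seventh (10 semitones) above F lands on the letter E, giving Eb.

Eb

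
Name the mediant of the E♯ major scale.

Degree 3 takes the letter 2 steps above E, which is G.
In major, degree 3 sits 4 semitones above the tonic. E# + 4 semitones is pitch class 9, spelled on G as G##.

G##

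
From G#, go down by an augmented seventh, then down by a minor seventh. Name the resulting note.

Bb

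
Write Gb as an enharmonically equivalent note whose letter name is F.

F#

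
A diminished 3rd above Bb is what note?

Dbb

B up a major third is D#, so the target letter is D.
From Bb, a diminished third is 2 semitones up: Dbb.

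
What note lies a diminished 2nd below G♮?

F##

G down a major second is F, so the target letter is F.
From G, a diminished second is 0 semitones down: F##.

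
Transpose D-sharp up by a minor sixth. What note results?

D up a major sixth is B, so the target letter is B.
From D#, a minor sixth is 8 semitones up: B.

B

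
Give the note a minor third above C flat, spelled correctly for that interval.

Ebb

A third above C lands on the letter E.
A minor third spans 3 semitones, so Cb moves to pitch class 2. On the letter E that is Ebb.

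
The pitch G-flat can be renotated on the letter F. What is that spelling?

Gb is pitch class 6. The letter F alone is pitch class 5.
To reach pitch class 6 from F requires an offset of +1 semitone, i.e. sharp: F#.

F#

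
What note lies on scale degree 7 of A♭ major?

The Ab major scale runs Ab Bb C Db Eb F G.
Degree 7 is G.

G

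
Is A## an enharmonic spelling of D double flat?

A## is pitch class 11; Dbb is pitch class 0.
The pitch classes differ (11 vs. 0), so they are not enharmonic equivalents.

No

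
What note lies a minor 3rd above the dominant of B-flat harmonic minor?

The dominant of Bb harmonic minor is F.
A minor third (3 semitones) above F lands on the letter A, giving Ab.

Ab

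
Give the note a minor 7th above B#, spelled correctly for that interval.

A seventh above B lands on the letter A.
A minor seventh spans 10 semitones, so B# moves to pitch class 10. On the letter A that is A#.

A#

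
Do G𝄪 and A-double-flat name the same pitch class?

No

G## is pitch class 9; Abb is pitch class 7.
The pitch classes differ (9 vs. 7), so they are not enharmonic equivalents.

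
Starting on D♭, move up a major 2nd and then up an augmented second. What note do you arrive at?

A major second up from Db is Eb (letter E, 2 semitones up).
An augmented second up from Eb is F# (letter F, 3 semitones up).

F#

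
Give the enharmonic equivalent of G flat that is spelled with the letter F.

Plain F sits 1 semitone below Gb, so on the letter F the same pitch needs a sharp: F#.

F#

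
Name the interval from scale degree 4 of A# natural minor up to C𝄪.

major seventh

Scale degree 4 of A# natural minor is D#.
D# up to C##: letters D→C make it a seventh; 11 semitones makes it major.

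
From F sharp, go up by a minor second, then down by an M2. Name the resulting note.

A minor second up from F# is G (letter G, 1 semitone up).
A major second down from G is F (letter F, 2 semitones down).

F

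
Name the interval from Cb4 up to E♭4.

major third

Counting letters C–D–E gives a third.
Cb→Eb = 4 semitones, exactly the major third.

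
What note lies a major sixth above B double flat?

Gb

A sixth above B lands on the letter G.
A major sixth spans 9 semitones, so Bbb moves to pitch class 6. On the letter G that is Gb.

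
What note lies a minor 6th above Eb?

Cb

A sixth above E lands on the letter C.
A minor sixth spans 8 semitones, so Eb moves to pitch class 11. On the letter C that is Cb.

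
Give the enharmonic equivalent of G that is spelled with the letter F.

G is pitch class 7. The letter F alone is pitch class 5.
To reach pitch class 7 from F requires an offset of +2 semitones, i.e. double sharp: F##.

F##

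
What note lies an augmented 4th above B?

E#

B up a perfect fourth is E, so the target letter is E.
From B, an augmented fourth is 6 semitones up: E#.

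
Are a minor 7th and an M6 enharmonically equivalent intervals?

A minor seventh spans 10 semitones; a major sixth spans 9.
The spans differ, so they are not enharmonic equivalents.

No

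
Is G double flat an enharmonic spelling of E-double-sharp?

No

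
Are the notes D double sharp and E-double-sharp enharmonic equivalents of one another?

No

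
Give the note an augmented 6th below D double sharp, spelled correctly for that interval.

F#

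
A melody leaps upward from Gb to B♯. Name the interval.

The letter names run G→B, a span of 2 letter steps, so the interval is some kind of third.
Gb to B# is 6 semitones. A major third is 4, so 6 makes it doubly augmented.

doubly augmented third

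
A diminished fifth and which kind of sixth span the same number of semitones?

A diminished fifth spans 6 semitones.
A sixth spanning 6 semitones is doubly diminished (the major sixth is 9).

doubly diminished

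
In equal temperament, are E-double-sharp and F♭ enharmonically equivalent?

No

Two spellings are enharmonically equivalent only if they share a pitch class.
Here E## → 6, Fb → 4; 4 ≠ 6, so they are not.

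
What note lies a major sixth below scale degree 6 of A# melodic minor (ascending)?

A#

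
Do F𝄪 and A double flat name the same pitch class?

F## is pitch class 7; Abb is pitch class 7.
All spellings map to pitch class 7, so they are enharmonically equivalent.

Yes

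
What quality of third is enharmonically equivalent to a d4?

major

A diminished fourth spans 4 semitones.
A third spanning 4 semitones is major (the major third is 4).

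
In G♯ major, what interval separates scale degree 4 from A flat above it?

diminished sixth

Scale degree 4 of G# major is C#.
C# up to Ab: letters C→A make it a sixth; 7 semitones makes it diminished.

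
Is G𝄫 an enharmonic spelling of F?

Yes

Gbb is pitch class 5; F is pitch class 5.
All spellings map to pitch class 5, so they are enharmonically equivalent.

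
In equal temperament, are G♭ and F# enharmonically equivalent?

Gb is pitch class 6; F# is pitch class 6.
All spellings map to pitch class 6, so they are enharmonically equivalent.

Yes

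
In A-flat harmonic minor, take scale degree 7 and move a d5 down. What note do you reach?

C#

Scale degree 7 of Ab harmonic minor is G.
A diminished fifth (6 semitones) below G lands on the letter C, giving C#.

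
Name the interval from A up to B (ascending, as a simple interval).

The letter names run A→B, a span of 1 letter step, so the interval is some kind of second.
A to B is 2 semitones. A major second is 2, so 2 makes it major.

major second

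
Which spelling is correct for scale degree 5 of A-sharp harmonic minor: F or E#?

E#

Each scale degree takes a distinct letter name. Degree 5 of a scale on A must use the letter E.
E# and F are enharmonically the same pitch, but only E# uses the letter E, so it is the correct spelling here.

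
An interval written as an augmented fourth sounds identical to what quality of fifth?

diminished

An augmented fourth spans 6 semitones.
A fifth spanning 6 semitones is diminished (the perfect fifth is 7).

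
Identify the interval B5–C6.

minor second

The letter names run B→C, a span of 1 letter step, so the interval is some kind of second.
B to C is 1 semitone. A major second is 2, so 1 makes it minor.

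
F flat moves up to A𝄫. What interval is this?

Counting letters F–G–A gives a third.
Fb→Abb = 3 semitones, 1 narrower than the major third (4), so minor.

minor third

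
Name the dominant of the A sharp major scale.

E#

Degree 5 takes the letter 4 steps above A, which is E.
In major, degree 5 sits 7 semitones above the tonic. A# + 7 semitones is pitch class 5, spelled on E as E#.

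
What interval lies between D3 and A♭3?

diminished fifth

The letter names run D→A, a span of 4 letter steps, so the interval is some kind of fifth.
D to Ab is 6 semitones. A perfect fifth is 7, so 6 makes it diminished.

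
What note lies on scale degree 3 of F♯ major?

A#

The F# major scale runs F# G# A# B C# D# E#.
Degree 3 is A#.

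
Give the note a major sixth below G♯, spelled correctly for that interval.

A sixth below G lands on the letter B.
A major sixth spans 9 semitones, so G# moves to pitch class 11. On the letter B that is B.

B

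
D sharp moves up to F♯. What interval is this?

The letter names run D→F, a span of 2 letter steps, so the interval is some kind of third.
D# to F# is 3 semitones. A major third is 4, so 3 makes it minor.

minor third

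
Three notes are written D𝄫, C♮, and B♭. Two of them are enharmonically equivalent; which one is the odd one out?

Bb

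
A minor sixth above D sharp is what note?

A sixth above D lands on the letter B.
A minor sixth spans 8 semitones, so D# moves to pitch class 11. On the letter B that is B.

B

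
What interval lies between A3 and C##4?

augmented third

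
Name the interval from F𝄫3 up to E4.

doubly augmented seventh

Counting letters F–G–A–B–C–D–E gives a seventh.
Fbb→E = 13 semitones, 2 wider than the major seventh (11), so doubly augmented.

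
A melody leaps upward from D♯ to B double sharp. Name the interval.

augmented sixth

The letter names run D→B, a span of 5 letter steps, so the interval is some kind of sixth.
D# to B## is 10 semitones. A major sixth is 9, so 10 makes it augmented.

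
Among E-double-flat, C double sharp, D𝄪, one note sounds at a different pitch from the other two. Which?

D##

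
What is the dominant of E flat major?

The Eb major scale runs Eb F G Ab Bb C D.
Degree 5 is Bb.

Bb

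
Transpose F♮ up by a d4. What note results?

Bbb

F up a perfect fourth is Bb, so the target letter is B.
From F, a diminished fourth is 4 semitones up: Bbb.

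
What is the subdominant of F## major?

B#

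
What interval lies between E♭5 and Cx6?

doubly augmented sixth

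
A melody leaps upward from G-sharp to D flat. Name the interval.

The letter names run G→D, a span of 4 letter steps, so the interval is some kind of fifth.
G# to Db is 5 semitones. A perfect fifth is 7, so 5 makes it doubly diminished.

doubly diminished fifth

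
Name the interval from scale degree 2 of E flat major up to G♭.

Scale degree 2 of Eb major is F.
F up to Gb: letters F→G make it a second; 1 semitone makes it minor.

minor second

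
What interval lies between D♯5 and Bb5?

diminished sixth

Counting letters D–E–F–G–A–B gives a sixth.
D#→Bb = 7 semitones, 2 narrower than the major sixth (9), so diminished.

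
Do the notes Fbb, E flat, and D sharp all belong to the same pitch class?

Fbb is pitch class 3; Eb is pitch class 3; D# is pitch class 3.
All spellings map to pitch class 3, so they are enharmonically equivalent.

Yes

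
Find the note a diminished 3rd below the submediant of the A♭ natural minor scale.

The submediant of Ab natural minor is Fb.
A diminished third (2 semitones) below Fb lands on the letter D, giving D.

D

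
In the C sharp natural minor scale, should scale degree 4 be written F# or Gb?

Each scale degree takes a distinct letter name. Degree 4 of a scale on C must use the letter F.
F# and Gb are enharmonically the same pitch, but only F# uses the letter F, so it is the correct spelling here.

F#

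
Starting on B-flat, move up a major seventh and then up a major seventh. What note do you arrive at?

G#

A major seventh up from Bb is A (letter A, 11 semitones up).
A major seventh up from A is G# (letter G, 11 semitones up).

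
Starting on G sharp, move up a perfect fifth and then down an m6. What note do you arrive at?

A perfect fifth up from G# is D# (letter D, 7 semitones up).
A minor sixth down from D# is F## (letter F, 8 semitones down).

F##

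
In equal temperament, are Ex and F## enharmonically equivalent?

Two spellings are enharmonically equivalent only if they share a pitch class.
Here E## → 6, F## → 7; 6 ≠ 7, so they are not.

No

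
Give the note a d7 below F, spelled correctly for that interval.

F down a major seventh is Gb, so the target letter is G.
From F, a diminished seventh is 9 semitones down: G#.

G#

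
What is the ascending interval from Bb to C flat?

The letter names run B→C, a span of 1 letter step, so the interval is some kind of second.
Bb to Cb is 1 semitone. A major second is 2, so 1 makes it minor.

minor second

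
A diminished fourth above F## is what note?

B

A fourth above F lands on the letter B.
A diminished fourth spans 4 semitones, so F## moves to pitch class 11. On the letter B that is B.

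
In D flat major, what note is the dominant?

Ab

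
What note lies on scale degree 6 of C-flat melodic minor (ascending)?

Ab

Degree 6 takes the letter 5 steps above C, which is A.
In melodic minor (ascending), degree 6 sits 9 semitones above the tonic. Cb + 9 semitones is pitch class 8, spelled on A as Ab.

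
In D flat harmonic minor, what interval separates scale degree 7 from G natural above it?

Scale degree 7 of Db harmonic minor is C.
C up to G: letters C→G make it a fifth; 7 semitones makes it perfect.

perfect fifth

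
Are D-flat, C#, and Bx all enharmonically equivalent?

Yes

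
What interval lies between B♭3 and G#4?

Counting letters B–C–D–E–F–G gives a sixth.
Bb→G# = 10 semitones, 1 wider than the major sixth (9), so augmented.

augmented sixth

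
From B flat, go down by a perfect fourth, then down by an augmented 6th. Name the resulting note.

Abb

A perfect fourth down from Bb is F (letter F, 5 semitones down).
An augmented sixth down from F is Abb (letter A, 10 semitones down).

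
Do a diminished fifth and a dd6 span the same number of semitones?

A diminished fifth spans 6 semitones; a doubly diminished sixth spans 6.
They are enharmonically equivalent.

Yes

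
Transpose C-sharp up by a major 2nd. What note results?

D#

C up a major second is D, so the target letter is D.
From C#, a major second is 2 semitones up: D#.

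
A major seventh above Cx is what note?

B##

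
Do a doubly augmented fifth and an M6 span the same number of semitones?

Yes

A doubly augmented fifth spans 9 semitones; a major sixth spans 9.
They are enharmonically equivalent.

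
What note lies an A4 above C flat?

F

A fourth above C lands on the letter F.
An augmented fourth spans 6 semitones, so Cb moves to pitch class 5. On the letter F that is F.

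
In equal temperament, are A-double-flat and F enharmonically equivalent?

Two spellings are enharmonically equivalent only if they share a pitch class.
Here Abb → 7, F → 5; 5 ≠ 7, so they are not.

No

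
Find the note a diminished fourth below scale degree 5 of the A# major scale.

B##

Scale degree 5 of A# major is E#.
A diminished fourth (4 semitones) below E# lands on the letter B, giving B##.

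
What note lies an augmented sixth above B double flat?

B up a major sixth is G#, so the target letter is G.
From Bbb, an augmented sixth is 10 semitones up: G.

G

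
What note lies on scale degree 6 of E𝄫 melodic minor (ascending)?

The Ebb melodic minor (ascending) scale runs Ebb Fb Gbb Abb Bbb Cb Db.
Degree 6 is Cb.

Cb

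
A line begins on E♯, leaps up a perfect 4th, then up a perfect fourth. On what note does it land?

D#

A perfect fourth up from E# is A# (letter A, 5 semitones up).
A perfect fourth up from A# is D# (letter D, 5 semitones up).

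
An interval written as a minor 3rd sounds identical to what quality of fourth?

A minor third spans 3 semitones.
A fourth spanning 3 semitones is doubly diminished (the perfect fourth is 5).

doubly diminished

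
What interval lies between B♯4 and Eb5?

doubly diminished fourth

The letter names run B→E, a span of 3 letter steps, so the interval is some kind of fourth.
B# to Eb is 3 semitones. A perfect fourth is 5, so 3 makes it doubly diminished.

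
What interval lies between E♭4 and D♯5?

The letter names run E→D, a span of 6 letter steps, so the interval is some kind of seventh.
Eb to D# is 12 semitones. A major seventh is 11, so 12 makes it augmented.

augmented seventh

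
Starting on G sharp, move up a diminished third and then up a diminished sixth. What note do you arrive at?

A diminished third up from G# is Bb (letter B, 2 semitones up).
A diminished sixth up from Bb is Gbb (letter G, 7 semitones up).

Gbb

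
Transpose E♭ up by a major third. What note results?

G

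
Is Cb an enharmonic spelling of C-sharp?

Cb is pitch class 11; C# is pitch class 1.
The pitch classes differ (11 vs. 1), so they are not enharmonic equivalents.

No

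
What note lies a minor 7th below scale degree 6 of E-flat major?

Scale degree 6 of Eb major is C.
A minor seventh (10 semitones) below C lands on the letter D, giving D.

D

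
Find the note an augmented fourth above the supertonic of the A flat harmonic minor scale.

E

The supertonic of Ab harmonic minor is Bb.
An augmented fourth (6 semitones) above Bb lands on the letter E, giving E.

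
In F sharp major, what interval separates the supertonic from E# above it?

major sixth

The supertonic of F# major is G#.
G# up to E#: letters G→E make it a sixth; 9 semitones makes it major.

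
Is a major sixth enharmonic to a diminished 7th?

Yes

A major sixth spans 9 semitones; a diminished seventh spans 9.
They are enharmonically equivalent.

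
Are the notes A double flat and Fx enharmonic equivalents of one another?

Yes

Abb is pitch class 7; F## is pitch class 7.
All spellings map to pitch class 7, so they are enharmonically equivalent.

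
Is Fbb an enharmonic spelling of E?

Fbb is pitch class 3; E is pitch class 4.
The pitch classes differ (3 vs. 4), so they are not enharmonic equivalents.

No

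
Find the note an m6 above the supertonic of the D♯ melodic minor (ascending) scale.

C#

The supertonic of D# melodic minor (ascending) is E#.
A minor sixth (8 semitones) above E# lands on the letter C, giving C#.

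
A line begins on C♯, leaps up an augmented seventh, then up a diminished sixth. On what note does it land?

An augmented seventh up from C# is B## (letter B, 12 semitones up).
A diminished sixth up from B## is G# (letter G, 7 semitones up).

G#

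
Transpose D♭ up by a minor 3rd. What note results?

D up a major third is F#, so the target letter is F.
From Db, a minor third is 3 semitones up: Fb.

Fb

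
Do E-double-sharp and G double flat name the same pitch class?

No

Two spellings are enharmonically equivalent only if they share a pitch class.
Here E## → 6, Gbb → 5; 5 ≠ 6, so they are not.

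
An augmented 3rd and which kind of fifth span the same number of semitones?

doubly diminished

An augmented third spans 5 semitones.
A fifth spanning 5 semitones is doubly diminished (the perfect fifth is 7).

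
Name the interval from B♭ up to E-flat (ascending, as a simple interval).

perfect fourth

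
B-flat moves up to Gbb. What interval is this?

diminished sixth

Counting letters B–C–D–E–F–G gives a sixth.
Bb→Gbb = 7 semitones, 2 narrower than the major sixth (9), so diminished.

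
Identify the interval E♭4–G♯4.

augmented third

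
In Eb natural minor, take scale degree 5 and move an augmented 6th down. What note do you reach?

Scale degree 5 of Eb natural minor is Bb.
An augmented sixth (10 semitones) below Bb lands on the letter D, giving Dbb.

Dbb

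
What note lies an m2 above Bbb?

B up a major second is C#, so the target letter is C.
From Bbb, a minor second is 1 semitone up: Cbb.

Cbb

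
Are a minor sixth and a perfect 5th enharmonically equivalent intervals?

No

A minor sixth spans 8 semitones; a perfect fifth spans 7.
The spans differ, so they are not enharmonic equivalents.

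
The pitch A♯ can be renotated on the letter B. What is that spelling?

Bb

A# is pitch class 10. The letter B alone is pitch class 11.
To reach pitch class 10 from B requires an offset of -1 semitone, i.e. flat: Bb.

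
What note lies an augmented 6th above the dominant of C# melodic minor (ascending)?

The dominant of C# melodic minor (ascending) is G#.
An augmented sixth (10 semitones) above G# lands on the letter E, giving E##.

E##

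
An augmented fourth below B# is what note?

A fourth below B lands on the letter F.
An augmented fourth spans 6 semitones, so B# moves to pitch class 6. On the letter F that is F#.

F#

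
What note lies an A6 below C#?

A sixth below C lands on the letter E.
An augmented sixth spans 10 semitones, so C# moves to pitch class 3. On the letter E that is Eb.

Eb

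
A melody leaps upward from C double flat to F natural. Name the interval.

doubly augmented fourth

The letter names run C→F, a span of 3 letter steps, so the interval is some kind of fourth.
Cbb to F is 7 semitones. A perfect fourth is 5, so 7 makes it doubly augmented.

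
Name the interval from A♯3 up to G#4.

The letter names run A→G, a span of 6 letter steps, so the interval is some kind of seventh.
A# to G# is 10 semitones. A major seventh is 11, so 10 makes it minor.

minor seventh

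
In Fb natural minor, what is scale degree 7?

Degree 7 takes the letter 6 steps above F, which is E.
In natural minor, degree 7 sits 10 semitones above the tonic. Fb + 10 semitones is pitch class 2, spelled on E as Ebb.

Ebb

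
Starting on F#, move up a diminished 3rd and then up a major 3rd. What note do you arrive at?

C

A diminished third up from F# is Ab (letter A, 2 semitones up).
A major third up from Ab is C (letter C, 4 semitones up).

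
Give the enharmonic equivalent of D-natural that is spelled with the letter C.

Plain C sits 2 semitones below D, so on the letter C the same pitch needs a double sharp: C##.

C##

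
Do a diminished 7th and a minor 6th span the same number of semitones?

No

A diminished seventh spans 9 semitones; a minor sixth spans 8.
The spans differ, so they are not enharmonic equivalents.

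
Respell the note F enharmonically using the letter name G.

Gbb

Plain G sits 2 semitones above F, so on the letter G the same pitch needs a double flat: Gbb.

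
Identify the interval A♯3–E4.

diminished fifth

Counting letters A–B–C–D–E gives a fifth.
A#→E = 6 semitones, 1 narrower than the perfect fifth (7), so diminished.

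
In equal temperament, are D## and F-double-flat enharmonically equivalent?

No

D## is pitch class 4; Fbb is pitch class 3.
The pitch classes differ (4 vs. 3), so they are not enharmonic equivalents.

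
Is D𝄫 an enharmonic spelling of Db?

No

Dbb is pitch class 0; Db is pitch class 1.
The pitch classes differ (0 vs. 1), so they are not enharmonic equivalents.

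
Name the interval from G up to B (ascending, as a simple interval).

The letter names run G→B, a span of 2 letter steps, so the interval is some kind of third.
G to B is 4 semitones. A major third is 4, so 4 makes it major.

major third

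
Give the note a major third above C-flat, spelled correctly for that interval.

Eb

A third above C lands on the letter E.
A major third spans 4 semitones, so Cb moves to pitch class 3. On the letter E that is Eb.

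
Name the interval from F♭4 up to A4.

augmented third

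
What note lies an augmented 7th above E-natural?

D##

A seventh above E lands on the letter D.
An augmented seventh spans 12 semitones, so E moves to pitch class 4. On the letter D that is D##.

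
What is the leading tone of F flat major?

Degree 7 takes the letter 6 steps above F, which is E.
In major, degree 7 sits 11 semitones above the tonic. Fb + 11 semitones is pitch class 3, spelled on E as Eb.

Eb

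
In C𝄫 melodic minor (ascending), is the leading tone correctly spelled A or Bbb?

Each scale degree takes a distinct letter name. Degree 7 of a scale on C must use the letter B.
Bbb and A are enharmonically the same pitch, but only Bbb uses the letter B, so it is the correct spelling here.

Bbb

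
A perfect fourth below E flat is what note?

Bb

E down a perfect fourth is B, so the target letter is B.
From Eb, a perfect fourth is 5 semitones down: Bb.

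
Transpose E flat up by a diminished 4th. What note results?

E up a perfect fourth is A, so the target letter is A.
From Eb, a diminished fourth is 4 semitones up: Abb.

Abb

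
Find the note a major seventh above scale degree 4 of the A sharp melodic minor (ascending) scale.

Scale degree 4 of A# melodic minor (ascending) is D#.
A major seventh (11 semitones) above D# lands on the letter C, giving C##.

C##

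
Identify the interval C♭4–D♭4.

The letter names run C→D, a span of 1 letter step, so the interval is some kind of second.
Cb to Db is 2 semitones. A major second is 2, so 2 makes it major.

major second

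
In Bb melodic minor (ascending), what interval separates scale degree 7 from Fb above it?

diminished sixth

Scale degree 7 of Bb melodic minor (ascending) is A.
A up to Fb: letters A→F make it a sixth; 7 semitones makes it diminished.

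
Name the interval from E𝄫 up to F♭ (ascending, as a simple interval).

major second

Counting letters E–F gives a second.
Ebb→Fb = 2 semitones, exactly the major second.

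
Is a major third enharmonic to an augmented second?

No

A major third spans 4 semitones; an augmented second spans 3.
The spans differ, so they are not enharmonic equivalents.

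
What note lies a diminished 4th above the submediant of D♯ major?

E

The submediant of D# major is B#.
A diminished fourth (4 semitones) above B# lands on the letter E, giving E.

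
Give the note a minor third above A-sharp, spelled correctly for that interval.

C#

A third above A lands on the letter C.
A minor third spans 3 semitones, so A# moves to pitch class 1. On the letter C that is C#.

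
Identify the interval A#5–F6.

The letter names run A→F, a span of 5 letter steps, so the interval is some kind of sixth.
A# to F is 7 semitones. A major sixth is 9, so 7 makes it diminished.

diminished sixth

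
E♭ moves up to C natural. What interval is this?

Counting letters E–F–G–A–B–C gives a sixth.
Eb→C = 9 semitones, exactly the major sixth.

major sixth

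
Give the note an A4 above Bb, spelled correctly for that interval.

E

A fourth above B lands on the letter E.
An augmented fourth spans 6 semitones, so Bb moves to pitch class 4. On the letter E that is E.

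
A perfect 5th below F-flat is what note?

A fifth below F lands on the letter B.
A perfect fifth spans 7 semitones, so Fb moves to pitch class 9. On the letter B that is Bbb.

Bbb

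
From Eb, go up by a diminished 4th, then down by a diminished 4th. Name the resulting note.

Eb

A diminished fourth up from Eb is Abb (letter A, 4 semitones up).
A diminished fourth down from Abb is Eb (letter E, 4 semitones down).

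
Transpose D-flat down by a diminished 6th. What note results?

A sixth below D lands on the letter F.
A diminished sixth spans 7 semitones, so Db moves to pitch class 6. On the letter F that is F#.

F#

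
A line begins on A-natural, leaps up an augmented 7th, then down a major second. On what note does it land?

F##

An augmented seventh up from A is G## (letter G, 12 semitones up).
A major second down from G## is F## (letter F, 2 semitones down).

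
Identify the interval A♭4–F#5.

augmented sixth

The letter names run A→F, a span of 5 letter steps, so the interval is some kind of sixth.
Ab to F# is 10 semitones. A major sixth is 9, so 10 makes it augmented.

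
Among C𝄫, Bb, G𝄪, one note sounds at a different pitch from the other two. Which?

In 12-tone equal temperament, enharmonic equivalents share a pitch class. Cbb is pitch class 10; Bb is pitch class 10; G## is pitch class 9.
Cbb and Bb share pitch class 10, while G## is pitch class 9.

G##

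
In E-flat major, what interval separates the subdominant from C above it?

The subdominant of Eb major is Ab.
Ab up to C: letters A→C make it a third; 4 semitones makes it major.

major third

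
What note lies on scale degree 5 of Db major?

Ab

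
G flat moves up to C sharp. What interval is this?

The letter names run G→C, a span of 3 letter steps, so the interval is some kind of fourth.
Gb to C# is 7 semitones. A perfect fourth is 5, so 7 makes it doubly augmented.

doubly augmented fourth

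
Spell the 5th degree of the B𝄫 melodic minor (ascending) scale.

Fb

Degree 5 takes the letter 4 steps above B, which is F.
In melodic minor (ascending), degree 5 sits 7 semitones above the tonic. Bbb + 7 semitones is pitch class 4, spelled on F as Fb.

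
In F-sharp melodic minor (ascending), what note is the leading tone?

The F# melodic minor (ascending) scale runs F# G# A B C# D# E#.
Degree 7 is E#.

E#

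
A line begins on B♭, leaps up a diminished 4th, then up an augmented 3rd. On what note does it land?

G

A diminished fourth up from Bb is Ebb (letter E, 4 semitones up).
An augmented third up from Ebb is G (letter G, 5 semitones up).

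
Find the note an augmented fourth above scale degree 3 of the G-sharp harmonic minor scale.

E#

Scale degree 3 of G# harmonic minor is B.
An augmented fourth (6 semitones) above B lands on the letter E, giving E#.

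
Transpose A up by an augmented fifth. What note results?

E#

A fifth above A lands on the letter E.
An augmented fifth spans 8 semitones, so A moves to pitch class 5. On the letter E that is E#.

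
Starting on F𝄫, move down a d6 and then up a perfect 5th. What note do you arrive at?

A diminished sixth down from Fbb is Ab (letter A, 7 semitones down).
A perfect fifth up from Ab is Eb (letter E, 7 semitones up).

Eb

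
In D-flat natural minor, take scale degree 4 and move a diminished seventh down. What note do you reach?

Scale degree 4 of Db natural minor is Gb.
A diminished seventh (9 semitones) below Gb lands on the letter A, giving A.

A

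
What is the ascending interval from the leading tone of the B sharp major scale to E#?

diminished fifth

The leading tone of B# major is A##.
A## up to E#: letters A→E make it a fifth; 6 semitones makes it diminished.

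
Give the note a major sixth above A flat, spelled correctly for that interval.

A up a major sixth is F#, so the target letter is F.
From Ab, a major sixth is 9 semitones up: F.

F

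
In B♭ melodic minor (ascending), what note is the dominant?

Degree 5 takes the letter 4 steps above B, which is F.
In melodic minor (ascending), degree 5 sits 7 semitones above the tonic. Bb + 7 semitones is pitch class 5, spelled on F as F.

F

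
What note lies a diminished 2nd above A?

Bbb

A up a major second is B, so the target letter is B.
From A, a diminished second is 0 semitones up: Bbb.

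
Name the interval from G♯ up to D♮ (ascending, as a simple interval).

The letter names run G→D, a span of 4 letter steps, so the interval is some kind of fifth.
G# to D is 6 semitones. A perfect fifth is 7, so 6 makes it diminished.

diminished fifth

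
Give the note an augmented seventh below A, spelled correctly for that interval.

A down a major seventh is Bb, so the target letter is B.
From A, an augmented seventh is 12 semitones down: Bbb.

Bbb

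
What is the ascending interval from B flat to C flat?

minor second

Counting letters B–C gives a second.
Bb→Cb = 1 semitone, 1 narrower than the major second (2), so minor.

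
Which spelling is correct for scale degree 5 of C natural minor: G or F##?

G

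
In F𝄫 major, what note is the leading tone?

Ebb

Degree 7 takes the letter 6 steps above F, which is E.
In major, degree 7 sits 11 semitones above the tonic. Fbb + 11 semitones is pitch class 2, spelled on E as Ebb.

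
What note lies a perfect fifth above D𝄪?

A##

A fifth above D lands on the letter A.
A perfect fifth spans 7 semitones, so D## moves to pitch class 11. On the letter A that is A##.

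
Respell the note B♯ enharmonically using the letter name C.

C

Plain C sits at the same pitch as B#, so on the letter C the same pitch needs a natural: C.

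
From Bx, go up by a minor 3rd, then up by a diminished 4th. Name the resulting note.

G#

A minor third up from B## is D## (letter D, 3 semitones up).
A diminished fourth up from D## is G# (letter G, 4 semitones up).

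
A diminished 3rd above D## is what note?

F#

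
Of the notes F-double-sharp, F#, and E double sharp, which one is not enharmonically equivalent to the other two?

In 12-tone equal temperament, enharmonic equivalents share a pitch class. F## is pitch class 7; F# is pitch class 6; E## is pitch class 6.
F# and E## share pitch class 6, while F## is pitch class 7.

F##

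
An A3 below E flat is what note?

Cbb

A third below E lands on the letter C.
An augmented third spans 5 semitones, so Eb moves to pitch class 10. On the letter C that is Cbb.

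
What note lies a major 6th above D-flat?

D up a major sixth is B, so the target letter is B.
From Db, a major sixth is 9 semitones up: Bb.

Bb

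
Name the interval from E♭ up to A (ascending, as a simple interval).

The letter names run E→A, a span of 3 letter steps, so the interval is some kind of fourth.
Eb to A is 6 semitones. A perfect fourth is 5, so 6 makes it augmented.

augmented fourth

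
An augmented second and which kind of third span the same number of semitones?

minor

An augmented second spans 3 semitones.
A third spanning 3 semitones is minor (the major third is 4).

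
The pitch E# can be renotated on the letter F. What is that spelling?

F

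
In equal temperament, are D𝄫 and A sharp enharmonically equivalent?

Dbb is pitch class 0; A# is pitch class 10.
The pitch classes differ (0 vs. 10), so they are not enharmonic equivalents.

No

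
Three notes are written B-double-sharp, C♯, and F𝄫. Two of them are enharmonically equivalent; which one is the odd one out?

Fbb

In 12-tone equal temperament, enharmonic equivalents share a pitch class. B## is pitch class 1; C# is pitch class 1; Fbb is pitch class 3.
B## and C# share pitch class 1, while Fbb is pitch class 3.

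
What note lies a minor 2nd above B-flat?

Cb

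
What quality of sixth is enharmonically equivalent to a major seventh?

doubly augmented

A major seventh spans 11 semitones.
A sixth spanning 11 semitones is doubly augmented (the major sixth is 9).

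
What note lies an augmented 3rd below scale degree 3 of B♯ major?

B

Scale degree 3 of B# major is D##.
An augmented third (5 semitones) below D## lands on the letter B, giving B.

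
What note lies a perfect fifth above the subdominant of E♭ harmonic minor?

Eb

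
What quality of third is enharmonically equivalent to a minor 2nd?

A minor second spans 1 semitone.
A third spanning 1 semitone is doubly diminished (the major third is 4).

doubly diminished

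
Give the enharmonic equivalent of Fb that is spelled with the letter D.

D##

Plain D sits 2 semitones below Fb, so on the letter D the same pitch needs a double sharp: D##.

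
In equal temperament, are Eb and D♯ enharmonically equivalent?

Eb = pitch class 3 and D# = pitch class 3 — the same pitch class, so they are enharmonic equivalents.

Yes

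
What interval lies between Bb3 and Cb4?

Counting letters B–C gives a second.
Bb→Cb = 1 semitone, 1 narrower than the major second (2), so minor.

minor second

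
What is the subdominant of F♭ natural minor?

Degree 4 takes the letter 3 steps above F, which is B.
In natural minor, degree 4 sits 5 semitones above the tonic. Fb + 5 semitones is pitch class 9, spelled on B as Bbb.

Bbb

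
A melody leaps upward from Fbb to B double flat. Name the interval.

The letter names run F→B, a span of 3 letter steps, so the interval is some kind of fourth.
Fbb to Bbb is 6 semitones. A perfect fourth is 5, so 6 makes it augmented.

augmented fourth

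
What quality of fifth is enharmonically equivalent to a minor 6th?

augmented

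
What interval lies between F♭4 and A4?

augmented third

The letter names run F→A, a span of 2 letter steps, so the interval is some kind of third.
Fb to A is 5 semitones. A major third is 4, so 5 makes it augmented.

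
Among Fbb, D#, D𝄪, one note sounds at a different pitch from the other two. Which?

In 12-tone equal temperament, enharmonic equivalents share a pitch class. Fbb is pitch class 3; D# is pitch class 3; D## is pitch class 4.
Fbb and D# share pitch class 3, while D## is pitch class 4.

D##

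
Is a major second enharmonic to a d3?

A major second spans 2 semitones; a diminished third spans 2.
They are enharmonically equivalent.

Yes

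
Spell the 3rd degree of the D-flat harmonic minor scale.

Fb

The Db harmonic minor scale runs Db Eb Fb Gb Ab Bbb C.
Degree 3 is Fb.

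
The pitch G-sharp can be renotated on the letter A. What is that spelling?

Ab

Plain A sits 1 semitone above G#, so on the letter A the same pitch needs a flat: Ab.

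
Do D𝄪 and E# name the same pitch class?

D## is pitch class 4; E# is pitch class 5.
The pitch classes differ (4 vs. 5), so they are not enharmonic equivalents.

No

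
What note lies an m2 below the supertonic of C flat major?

C

The supertonic of Cb major is Db.
A minor second (1 semitone) below Db lands on the letter C, giving C.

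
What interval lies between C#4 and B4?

minor seventh

The letter names run C→B, a span of 6 letter steps, so the interval is some kind of seventh.
C# to B is 10 semitones. A major seventh is 11, so 10 makes it minor.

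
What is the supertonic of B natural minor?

C#

Degree 2 takes the letter 1 step above B, which is C.
In natural minor, degree 2 sits 2 semitones above the tonic. B + 2 semitones is pitch class 1, spelled on C as C#.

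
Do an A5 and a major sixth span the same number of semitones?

No

An augmented fifth spans 8 semitones; a major sixth spans 9.
The spans differ, so they are not enharmonic equivalents.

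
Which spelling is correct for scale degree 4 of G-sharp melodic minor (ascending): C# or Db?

C#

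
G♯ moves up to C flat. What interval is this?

doubly diminished fourth

The letter names run G→C, a span of 3 letter steps, so the interval is some kind of fourth.
G# to Cb is 3 semitones. A perfect fourth is 5, so 3 makes it doubly diminished.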